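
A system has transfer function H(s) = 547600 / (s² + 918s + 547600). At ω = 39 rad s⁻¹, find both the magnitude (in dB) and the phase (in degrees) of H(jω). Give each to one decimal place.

|H| = 0.0 dB, ∠H = -3.8 deg

|(j39)² + 918(j39) + 547600| = |5.4608e+05 + j35802| = 5.473e+05
|H(j39)| = 547600 / 5.473e+05 = 1.0006
20 log₁₀(1.0006) = 0.01 dB
∠[(j39)² + 918(j39) + 547600] = ∠[5.4608e+05 + j35802] = 3.75°
∠H(j39) = −3.75° = -3.75°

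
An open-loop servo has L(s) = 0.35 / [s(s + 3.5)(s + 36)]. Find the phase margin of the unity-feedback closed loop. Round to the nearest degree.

Gain crossover: |L(jω)| = 1 at ω ≈ 0.00278 rad/s.
∠L(j0.00278) = −90° − arctan(0.00278/3.5) − arctan(0.00278/36) ≈ -90.05°
PM = 180° + (-90.05°) = 89.95°

90°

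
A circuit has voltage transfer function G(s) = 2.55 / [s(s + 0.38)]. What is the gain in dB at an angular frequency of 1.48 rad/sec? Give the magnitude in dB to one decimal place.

|j1.48 + 0.38| = √(1.48² + 0.38²) = 1.528
|j1.48| = 1.48
|G(j1.48)| = 2.55 / (1.528 × 1.48) = 1.1276
20 log₁₀(1.1276) = 1.04 dB

1.0 dB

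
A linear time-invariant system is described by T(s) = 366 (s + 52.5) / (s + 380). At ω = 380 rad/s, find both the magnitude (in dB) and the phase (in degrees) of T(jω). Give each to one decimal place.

|j380 + 52.5| = √(380² + 52.5²) = 383.6
|j380 + 380| = √(380² + 380²) = 537.4
|T(j380)| = 366 × 383.6 / 537.4 = 261.26
20 log₁₀(261.26) = 48.34 dB
∠(j380 + 52.5) = arctan(380/52.5) = 82.13°
∠(j380 + 380) = arctan(380/380) = 45.00°
∠T(j380) = 82.13° − 45.00° = 37.13°

|T| = 48.3 dB, ∠T = 37.1°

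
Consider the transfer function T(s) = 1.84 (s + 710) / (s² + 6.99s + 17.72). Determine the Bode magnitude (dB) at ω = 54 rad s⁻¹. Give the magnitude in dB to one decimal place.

-7.0 dB

|j54 + 710| = √(54² + 710²) = 712.1
|(j54)² + 6.99(j54) + 17.72| = |-2898.3 + j377.46| = 2923
|T(j54)| = 1.84 × 712.1 / 2923 = 0.44827
20 log₁₀(0.44827) = -6.97 dB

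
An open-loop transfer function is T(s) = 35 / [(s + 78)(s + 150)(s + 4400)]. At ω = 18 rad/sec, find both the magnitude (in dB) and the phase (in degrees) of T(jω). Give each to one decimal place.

|j18 + 78| = √(18² + 78²) = 80.05
|j18 + 150| = √(18² + 150²) = 151.1
|j18 + 4400| = √(18² + 4400²) = 4400
|T(j18)| = 35 / (80.05 × 151.1 × 4400) = 6.5774e-07
20 log₁₀(6.5774e-07) = -123.64 dB
∠(j18 + 78) = arctan(18/78) = 12.99°
∠(j18 + 150) = arctan(18/150) = 6.84°
∠(j18 + 4400) = arctan(18/4400) = 0.23°
∠T(j18) = − (12.99° + 6.84° + 0.23°) = -20.07°

|T| = -123.6 dB, ∠T = -20.1°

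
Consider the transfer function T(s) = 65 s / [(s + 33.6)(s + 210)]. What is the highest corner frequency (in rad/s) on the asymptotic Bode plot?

210 rad/s

Break frequencies occur at each pole and zero magnitude: 33.6 rad/s, 210 rad/s.
The highest is 210 rad/s.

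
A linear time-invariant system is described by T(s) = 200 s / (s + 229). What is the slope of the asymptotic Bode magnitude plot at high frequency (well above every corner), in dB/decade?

With 1 zero and 1 pole, the high-frequency asymptotic slope is 20 × (1 − 1) = 0 dB/decade.

0 dB/decade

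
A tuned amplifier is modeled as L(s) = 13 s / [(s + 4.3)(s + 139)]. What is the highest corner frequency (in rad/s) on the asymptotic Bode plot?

Break frequencies occur at each pole and zero magnitude: 4.3 rad/s, 139 rad/s.
The highest is 139 rad/s.

139 rad/s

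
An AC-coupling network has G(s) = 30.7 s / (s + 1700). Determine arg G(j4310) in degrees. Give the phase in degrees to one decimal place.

21.5°

∠(j4310) = 90.00°
∠(j4310 + 1700) = arctan(4310/1700) = 68.47°
∠G(j4310) = 90.00° − 68.47° = 21.53°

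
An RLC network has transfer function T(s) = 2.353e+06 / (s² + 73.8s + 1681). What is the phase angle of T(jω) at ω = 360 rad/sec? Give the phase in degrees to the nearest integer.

∠[(j360)² + 73.8(j360) + 1681] = ∠[-1.2792e+05 + j26568] = 168.27°
∠T(j360) = −168.27° = -168.27°

-168°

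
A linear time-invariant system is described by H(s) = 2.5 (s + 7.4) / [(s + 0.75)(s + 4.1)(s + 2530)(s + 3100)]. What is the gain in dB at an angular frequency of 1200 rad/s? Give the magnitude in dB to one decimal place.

-193.0 dB

|j1200 + 7.4| = √(1200² + 7.4²) = 1200
|j1200 + 0.75| = √(1200² + 0.75²) = 1200
|j1200 + 4.1| = √(1200² + 4.1²) = 1200
|j1200 + 2530| = √(1200² + 2530²) = 2800
|j1200 + 3100| = √(1200² + 3100²) = 3324
|H(j1200)| = 2.5 × 1200 / (1200 × 1200 × 2800 × 3324) = 2.2382e-10
20 log₁₀(2.2382e-10) = -193.00 dB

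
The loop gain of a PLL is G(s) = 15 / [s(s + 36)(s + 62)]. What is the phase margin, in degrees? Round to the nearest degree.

90 deg

Gain crossover: |G(jω)| = 1 at ω ≈ 0.00672 rad/s.
∠G(j0.00672) = −90° − arctan(0.00672/36) − arctan(0.00672/62) ≈ -90.02°
PM = 180° + (-90.02°) = 89.98°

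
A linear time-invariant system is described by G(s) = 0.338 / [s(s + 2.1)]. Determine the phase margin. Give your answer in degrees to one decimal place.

Gain crossover: |G(jω)| = 1 at ω ≈ 0.16 rad/sec.
∠G(j0.16) = −90° − arctan(0.16/2.1) ≈ -94.37°
PM = 180° + (-94.37°) = 85.63°

85.6°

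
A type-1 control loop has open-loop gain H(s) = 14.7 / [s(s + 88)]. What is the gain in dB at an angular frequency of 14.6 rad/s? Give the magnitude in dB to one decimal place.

-38.9 dB

|j14.6 + 88| = √(14.6² + 88²) = 89.2
|j14.6| = 14.6
|H(j14.6)| = 14.7 / (89.2 × 14.6) = 0.011287
20 log₁₀(0.011287) = -38.95 dB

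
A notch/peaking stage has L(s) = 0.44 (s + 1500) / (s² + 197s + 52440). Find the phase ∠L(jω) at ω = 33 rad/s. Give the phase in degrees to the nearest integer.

-6°

∠(j33 + 1500) = arctan(33/1500) = 1.26°
∠[(j33)² + 197(j33) + 52440] = ∠[51351 + j6501] = 7.22°
∠L(j33) = 1.26° − 7.22° = -5.95°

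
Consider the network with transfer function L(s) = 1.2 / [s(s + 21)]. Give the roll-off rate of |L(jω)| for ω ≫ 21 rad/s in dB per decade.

-40 dB/decade

With 0 zeros and 2 poles, the high-frequency asymptotic slope is 20 × (0 − 2) = -40 dB/decade.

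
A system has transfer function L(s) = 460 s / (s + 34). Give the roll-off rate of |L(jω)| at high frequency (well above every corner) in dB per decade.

With 1 zero and 1 pole, the high-frequency asymptotic slope is 20 × (1 − 1) = 0 dB/decade.

0 dB/decade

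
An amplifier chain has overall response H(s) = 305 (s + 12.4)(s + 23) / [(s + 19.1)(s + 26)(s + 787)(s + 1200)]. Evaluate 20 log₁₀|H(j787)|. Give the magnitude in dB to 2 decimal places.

|j787 + 12.4| = √(787² + 12.4²) = 787.1
|j787 + 23| = √(787² + 23²) = 787.3
|j787 + 19.1| = √(787² + 19.1²) = 787.2
|j787 + 26| = √(787² + 26²) = 787.4
|j787 + 787| = √(787² + 787²) = 1113
|j787 + 1200| = √(787² + 1200²) = 1435
|H(j787)| = 305 × 787.1 × 787.3 / (787.2 × 787.4 × 1113 × 1435) = 0.00019091
20 log₁₀(0.00019091) = -74.384 dB

-74.38 dB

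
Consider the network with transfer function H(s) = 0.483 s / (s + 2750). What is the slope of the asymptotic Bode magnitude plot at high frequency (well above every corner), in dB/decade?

With 1 zero and 1 pole, the high-frequency asymptotic slope is 20 × (1 − 1) = 0 dB/decade.

0 dB/decade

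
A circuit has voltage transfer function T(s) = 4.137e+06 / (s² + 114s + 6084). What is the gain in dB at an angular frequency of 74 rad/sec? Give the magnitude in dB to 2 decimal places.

53.79 dB

|(j74)² + 114(j74) + 6084| = |608 + j8436| = 8458
|T(j74)| = 4.137e+06 / 8458 = 489.13
20 log₁₀(489.13) = 53.788 dB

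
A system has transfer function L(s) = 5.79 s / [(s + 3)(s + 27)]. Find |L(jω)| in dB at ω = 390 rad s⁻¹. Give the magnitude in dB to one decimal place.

-36.6 dB

|j390| = 390
|j390 + 3| = √(390² + 3²) = 390
|j390 + 27| = √(390² + 27²) = 390.9
|L(j390)| = 5.79 × 390 / (390 × 390.9) = 0.01481
20 log₁₀(0.01481) = -36.59 dB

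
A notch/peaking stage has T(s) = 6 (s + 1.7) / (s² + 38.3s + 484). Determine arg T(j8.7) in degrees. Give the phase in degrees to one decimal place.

∠(j8.7 + 1.7) = arctan(8.7/1.7) = 78.94°
∠[(j8.7)² + 38.3(j8.7) + 484] = ∠[408.31 + j333.21] = 39.22°
∠T(j8.7) = 78.94° − 39.22° = 39.73°

39.7°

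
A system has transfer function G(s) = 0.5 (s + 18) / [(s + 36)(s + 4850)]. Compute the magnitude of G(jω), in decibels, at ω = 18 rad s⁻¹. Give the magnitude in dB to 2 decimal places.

-83.71 dB

|j18 + 18| = √(18² + 18²) = 25.46
|j18 + 36| = √(18² + 36²) = 40.25
|j18 + 4850| = √(18² + 4850²) = 4850
|G(j18)| = 0.5 × 25.46 / (40.25 × 4850) = 6.5201e-05
20 log₁₀(6.5201e-05) = -83.715 dB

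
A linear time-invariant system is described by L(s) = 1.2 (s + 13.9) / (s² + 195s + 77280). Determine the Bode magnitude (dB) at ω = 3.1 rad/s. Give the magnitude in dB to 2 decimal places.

|j3.1 + 13.9| = √(3.1² + 13.9²) = 14.24
|(j3.1)² + 195(j3.1) + 77280| = |77270 + j604.5| = 7.727e+04
|L(j3.1)| = 1.2 × 14.24 / 7.727e+04 = 0.00022116
20 log₁₀(0.00022116) = -73.106 dB

-73.11 dB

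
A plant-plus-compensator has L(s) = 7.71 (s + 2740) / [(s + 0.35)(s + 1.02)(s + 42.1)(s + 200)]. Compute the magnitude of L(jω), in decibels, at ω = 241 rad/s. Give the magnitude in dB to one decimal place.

-106.4 dB

|j241 + 2740| = √(241² + 2740²) = 2751
|j241 + 0.35| = √(241² + 0.35²) = 241
|j241 + 1.02| = √(241² + 1.02²) = 241
|j241 + 42.1| = √(241² + 42.1²) = 244.6
|j241 + 200| = √(241² + 200²) = 313.2
|L(j241)| = 7.71 × 2751 / (241 × 241 × 244.6 × 313.2) = 4.7654e-06
20 log₁₀(4.7654e-06) = -106.44 dB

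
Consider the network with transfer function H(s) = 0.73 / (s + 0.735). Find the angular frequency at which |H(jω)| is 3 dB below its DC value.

For a single-pole low-pass, the −3 dB point is at the pole: ω = 0.735 rad/sec.

0.735 rad/sec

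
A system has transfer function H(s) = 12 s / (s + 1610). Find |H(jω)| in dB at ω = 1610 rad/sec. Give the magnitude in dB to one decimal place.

|j1610| = 1610
|j1610 + 1610| = √(1610² + 1610²) = 2277
|H(j1610)| = 12 × 1610 / 2277 = 8.4853
20 log₁₀(8.4853) = 18.57 dB

18.6 dB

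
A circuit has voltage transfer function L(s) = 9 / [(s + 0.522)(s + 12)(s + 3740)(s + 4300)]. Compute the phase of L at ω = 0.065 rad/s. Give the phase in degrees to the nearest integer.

∠(j0.065 + 0.522) = arctan(0.065/0.522) = 7.10°
∠(j0.065 + 12) = arctan(0.065/12) = 0.31°
∠(j0.065 + 3740) = arctan(0.065/3740) = 0.00°
∠(j0.065 + 4300) = arctan(0.065/4300) = 0.00°
∠L(j0.065) = − (7.10° + 0.31° + 0.00° + 0.00°) = -7.41°

-7 deg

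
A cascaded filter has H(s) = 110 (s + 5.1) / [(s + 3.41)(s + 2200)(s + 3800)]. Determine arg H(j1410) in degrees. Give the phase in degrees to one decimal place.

∠(j1410 + 5.1) = arctan(1410/5.1) = 89.79°
∠(j1410 + 3.41) = arctan(1410/3.41) = 89.86°
∠(j1410 + 2200) = arctan(1410/2200) = 32.66°
∠(j1410 + 3800) = arctan(1410/3800) = 20.36°
∠H(j1410) = 89.79° − (89.86° + 32.66° + 20.36°) = -53.08°

-53.1 deg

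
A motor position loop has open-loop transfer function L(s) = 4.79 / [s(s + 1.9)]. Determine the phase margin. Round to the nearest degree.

Gain crossover: |L(jω)| = 1 at ω ≈ 1.82 rad s⁻¹.
∠L(j1.82) = −90° − arctan(1.82/1.9) ≈ -133.77°
PM = 180° + (-133.77°) = 46.23°

46°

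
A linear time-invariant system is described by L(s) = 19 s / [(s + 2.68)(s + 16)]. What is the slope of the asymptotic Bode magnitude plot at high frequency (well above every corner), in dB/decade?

-20 dB/decade

With 1 zero and 2 poles, the high-frequency asymptotic slope is 20 × (1 − 2) = -20 dB/decade.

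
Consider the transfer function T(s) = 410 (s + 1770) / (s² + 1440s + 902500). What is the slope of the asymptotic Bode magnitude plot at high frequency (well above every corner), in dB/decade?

With 1 zero and 2 poles, the high-frequency asymptotic slope is 20 × (1 − 2) = -20 dB/decade.

-20 dB/decade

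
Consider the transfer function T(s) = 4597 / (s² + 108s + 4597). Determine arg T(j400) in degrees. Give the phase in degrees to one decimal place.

-164.5 deg

∠[(j400)² + 108(j400) + 4597] = ∠[-1.554e+05 + j43200] = 164.46°
∠T(j400) = −164.46° = -164.46°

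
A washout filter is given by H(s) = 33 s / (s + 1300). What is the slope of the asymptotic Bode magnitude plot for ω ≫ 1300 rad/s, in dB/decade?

With 1 zero and 1 pole, the high-frequency asymptotic slope is 20 × (1 − 1) = 0 dB/decade.

0 dB/decade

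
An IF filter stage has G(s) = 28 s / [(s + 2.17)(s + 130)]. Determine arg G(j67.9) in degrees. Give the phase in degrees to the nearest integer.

∠(j67.9) = 90.00°
∠(j67.9 + 2.17) = arctan(67.9/2.17) = 88.17°
∠(j67.9 + 130) = arctan(67.9/130) = 27.58°
∠G(j67.9) = 90.00° − (88.17° + 27.58°) = -25.75°

-26°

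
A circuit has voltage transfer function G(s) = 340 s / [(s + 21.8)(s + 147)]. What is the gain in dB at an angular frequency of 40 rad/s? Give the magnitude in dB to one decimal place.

|j40| = 40
|j40 + 21.8| = √(40² + 21.8²) = 45.55
|j40 + 147| = √(40² + 147²) = 152.3
|G(j40)| = 340 × 40 / (45.55 × 152.3) = 1.9596
20 log₁₀(1.9596) = 5.84 dB

5.8 dB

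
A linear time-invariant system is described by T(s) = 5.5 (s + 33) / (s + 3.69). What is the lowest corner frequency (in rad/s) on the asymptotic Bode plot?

3.69 rad/s

Break frequencies occur at each pole and zero magnitude: 3.69 rad/s, 33 rad/s.
The lowest is 3.69 rad/s.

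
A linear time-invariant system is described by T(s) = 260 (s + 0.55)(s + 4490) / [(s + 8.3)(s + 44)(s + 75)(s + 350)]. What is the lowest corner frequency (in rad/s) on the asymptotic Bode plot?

Break frequencies occur at each pole and zero magnitude: 0.55 rad/s, 8.3 rad/s, 44 rad/s, 75 rad/s, 350 rad/s, 4490 rad/s.
The lowest is 0.55 rad/s.

0.55 rad/s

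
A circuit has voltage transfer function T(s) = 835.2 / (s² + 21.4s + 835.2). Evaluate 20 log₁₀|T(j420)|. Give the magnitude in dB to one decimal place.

|(j420)² + 21.4(j420) + 835.2| = |-1.7556e+05 + j8988| = 1.758e+05
|T(j420)| = 835.2 / 1.758e+05 = 0.004751
20 log₁₀(0.004751) = -46.46 dB

-46.5 dB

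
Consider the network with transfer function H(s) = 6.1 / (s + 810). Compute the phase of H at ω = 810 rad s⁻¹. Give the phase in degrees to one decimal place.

-45.0°

∠(j810 + 810) = arctan(810/810) = 45.00°
∠H(j810) = −45.00° = -45.00°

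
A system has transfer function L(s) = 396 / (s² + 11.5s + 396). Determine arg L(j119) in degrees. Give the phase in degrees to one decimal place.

∠[(j119)² + 11.5(j119) + 396] = ∠[-13765 + j1368.5] = 174.32°
∠L(j119) = −174.32° = -174.32°

-174.3 deg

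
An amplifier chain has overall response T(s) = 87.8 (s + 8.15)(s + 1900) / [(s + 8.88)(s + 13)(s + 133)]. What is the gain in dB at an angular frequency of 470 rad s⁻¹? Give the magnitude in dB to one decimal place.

|j470 + 8.15| = √(470² + 8.15²) = 470.1
|j470 + 1900| = √(470² + 1900²) = 1957
|j470 + 8.88| = √(470² + 8.88²) = 470.1
|j470 + 13| = √(470² + 13²) = 470.2
|j470 + 133| = √(470² + 133²) = 488.5
|T(j470)| = 87.8 × 470.1 × 1957 / (470.1 × 470.2 × 488.5) = 0.74824
20 log₁₀(0.74824) = -2.52 dB

-2.5 dB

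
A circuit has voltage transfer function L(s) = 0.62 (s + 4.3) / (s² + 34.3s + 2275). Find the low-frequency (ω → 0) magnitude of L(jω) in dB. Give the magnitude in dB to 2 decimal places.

L(0) = 0.62 × 4.3 / 2275 = 0.0011719
20 log₁₀(0.0011719) = -58.622 dB

-58.62 dB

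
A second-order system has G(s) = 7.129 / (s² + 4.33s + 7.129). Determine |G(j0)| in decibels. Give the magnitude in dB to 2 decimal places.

G(0) = 7.129 / 7.129 = 1
20 log₁₀(1) = 0.000 dB

0.00 dB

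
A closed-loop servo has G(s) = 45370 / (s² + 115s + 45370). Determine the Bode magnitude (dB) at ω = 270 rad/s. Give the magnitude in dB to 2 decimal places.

0.78 dB

|(j270)² + 115(j270) + 45370| = |-27530 + j31050| = 4.15e+04
|G(j270)| = 45370 / 4.15e+04 = 1.0933
20 log₁₀(1.0933) = 0.775 dB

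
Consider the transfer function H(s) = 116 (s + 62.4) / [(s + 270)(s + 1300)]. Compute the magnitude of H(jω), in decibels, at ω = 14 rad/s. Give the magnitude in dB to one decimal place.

|j14 + 62.4| = √(14² + 62.4²) = 63.95
|j14 + 270| = √(14² + 270²) = 270.4
|j14 + 1300| = √(14² + 1300²) = 1300
|H(j14)| = 116 × 63.95 / (270.4 × 1300) = 0.021105
20 log₁₀(0.021105) = -33.51 dB

-33.5 dB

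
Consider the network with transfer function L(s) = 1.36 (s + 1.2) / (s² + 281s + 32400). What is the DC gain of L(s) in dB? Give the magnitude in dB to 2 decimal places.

L(0) = 1.36 × 1.2 / 32400 = 5.037e-05
20 log₁₀(5.037e-05) = -85.956 dB

-85.96 dB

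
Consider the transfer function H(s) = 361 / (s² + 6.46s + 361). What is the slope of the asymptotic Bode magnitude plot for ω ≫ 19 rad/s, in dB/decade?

-40 dB/decade

With 0 zeros and 2 poles, the high-frequency asymptotic slope is 20 × (0 − 2) = -40 dB/decade.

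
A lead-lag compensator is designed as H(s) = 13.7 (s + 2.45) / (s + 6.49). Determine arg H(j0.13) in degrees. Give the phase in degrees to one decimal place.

1.9°

∠(j0.13 + 2.45) = arctan(0.13/2.45) = 3.04°
∠(j0.13 + 6.49) = arctan(0.13/6.49) = 1.15°
∠H(j0.13) = 3.04° − 1.15° = 1.89°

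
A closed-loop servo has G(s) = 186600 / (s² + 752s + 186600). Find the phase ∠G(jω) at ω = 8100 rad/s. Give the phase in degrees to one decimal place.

∠[(j8100)² + 752(j8100) + 186600] = ∠[-6.5423e+07 + j6.0912e+06] = 174.68°
∠G(j8100) = −174.68° = -174.68°

-174.7°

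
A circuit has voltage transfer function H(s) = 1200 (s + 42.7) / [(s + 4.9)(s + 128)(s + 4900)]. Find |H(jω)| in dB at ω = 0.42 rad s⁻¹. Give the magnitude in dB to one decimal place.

-35.6 dB

|j0.42 + 42.7| = √(0.42² + 42.7²) = 42.7
|j0.42 + 4.9| = √(0.42² + 4.9²) = 4.918
|j0.42 + 128| = √(0.42² + 128²) = 128
|j0.42 + 4900| = √(0.42² + 4900²) = 4900
|H(j0.42)| = 1200 × 42.7 / (4.918 × 128 × 4900) = 0.016613
20 log₁₀(0.016613) = -35.59 dB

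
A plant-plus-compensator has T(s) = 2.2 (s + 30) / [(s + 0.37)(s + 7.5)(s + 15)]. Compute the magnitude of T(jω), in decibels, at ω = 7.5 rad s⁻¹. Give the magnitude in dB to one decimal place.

-25.9 dB

|j7.5 + 30| = √(7.5² + 30²) = 30.92
|j7.5 + 0.37| = √(7.5² + 0.37²) = 7.509
|j7.5 + 7.5| = √(7.5² + 7.5²) = 10.61
|j7.5 + 15| = √(7.5² + 15²) = 16.77
|T(j7.5)| = 2.2 × 30.92 / (7.509 × 10.61 × 16.77) = 0.050933
20 log₁₀(0.050933) = -25.86 dB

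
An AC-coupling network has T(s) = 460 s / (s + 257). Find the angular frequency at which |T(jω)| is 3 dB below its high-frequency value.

257 rad/s

For a single-pole high-pass, the −3 dB point is at the pole: ω = 257 rad/s.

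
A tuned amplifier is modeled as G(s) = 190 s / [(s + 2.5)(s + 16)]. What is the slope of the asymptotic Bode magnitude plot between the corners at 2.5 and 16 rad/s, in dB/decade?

0 dB/decade

In this band the factors already past their corner are: 1 differentiator zero, pole at 2.5; net slope = 0 dB/decade.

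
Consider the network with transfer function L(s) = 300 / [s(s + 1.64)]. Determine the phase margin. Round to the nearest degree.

5 deg

Gain crossover: |L(jω)| = 1 at ω ≈ 17.3 rad/s.
∠L(j17.3) = −90° − arctan(17.3/1.64) ≈ -174.58°
PM = 180° + (-174.58°) = 5.42°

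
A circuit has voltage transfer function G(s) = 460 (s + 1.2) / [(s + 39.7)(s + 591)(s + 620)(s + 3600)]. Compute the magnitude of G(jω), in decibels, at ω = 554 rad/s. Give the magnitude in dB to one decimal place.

|j554 + 1.2| = √(554² + 1.2²) = 554
|j554 + 39.7| = √(554² + 39.7²) = 555.4
|j554 + 591| = √(554² + 591²) = 810.1
|j554 + 620| = √(554² + 620²) = 831.5
|j554 + 3600| = √(554² + 3600²) = 3642
|G(j554)| = 460 × 554 / (555.4 × 810.1 × 831.5 × 3642) = 1.8703e-07
20 log₁₀(1.8703e-07) = -134.56 dB

-134.6 dB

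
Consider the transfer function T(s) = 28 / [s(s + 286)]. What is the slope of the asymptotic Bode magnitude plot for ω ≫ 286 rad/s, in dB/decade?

With 0 zeros and 2 poles, the high-frequency asymptotic slope is 20 × (0 − 2) = -40 dB/decade.

-40 dB/decade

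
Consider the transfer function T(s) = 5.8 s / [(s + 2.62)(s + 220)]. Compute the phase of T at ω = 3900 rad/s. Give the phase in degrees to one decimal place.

∠(j3900) = 90.00°
∠(j3900 + 2.62) = arctan(3900/2.62) = 89.96°
∠(j3900 + 220) = arctan(3900/220) = 86.77°
∠T(j3900) = 90.00° − (89.96° + 86.77°) = -86.73°

-86.7°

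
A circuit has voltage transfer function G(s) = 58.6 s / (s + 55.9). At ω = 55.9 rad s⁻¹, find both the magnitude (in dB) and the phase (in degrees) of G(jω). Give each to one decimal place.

|j55.9| = 55.9
|j55.9 + 55.9| = √(55.9² + 55.9²) = 79.05
|G(j55.9)| = 58.6 × 55.9 / 79.05 = 41.436
20 log₁₀(41.436) = 32.35 dB
∠(j55.9) = 90.00°
∠(j55.9 + 55.9) = arctan(55.9/55.9) = 45.00°
∠G(j55.9) = 90.00° − 45.00° = 45.00°

|G| = 32.3 dB, ∠G = 45.0°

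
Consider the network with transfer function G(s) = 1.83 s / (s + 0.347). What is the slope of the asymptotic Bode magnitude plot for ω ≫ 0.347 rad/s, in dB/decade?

With 1 zero and 1 pole, the high-frequency asymptotic slope is 20 × (1 − 1) = 0 dB/decade.

0 dB/decade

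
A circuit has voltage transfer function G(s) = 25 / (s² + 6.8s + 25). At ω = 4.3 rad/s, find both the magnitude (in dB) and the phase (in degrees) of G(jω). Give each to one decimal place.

|G| = -1.6 dB, ∠G = -77.4°

|(j4.3)² + 6.8(j4.3) + 25| = |6.51 + j29.24| = 29.96
|G(j4.3)| = 25 / 29.96 = 0.83456
20 log₁₀(0.83456) = -1.57 dB
∠[(j4.3)² + 6.8(j4.3) + 25] = ∠[6.51 + j29.24] = 77.45°
∠G(j4.3) = −77.45° = -77.45°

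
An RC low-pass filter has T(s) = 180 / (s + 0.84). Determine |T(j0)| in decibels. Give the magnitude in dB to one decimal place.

T(0) = 180 / 0.84 = 214.29
20 log₁₀(214.29) = 46.62 dB

46.6 dB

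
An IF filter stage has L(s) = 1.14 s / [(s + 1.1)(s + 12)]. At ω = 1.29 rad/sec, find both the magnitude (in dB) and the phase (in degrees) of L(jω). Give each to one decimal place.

|L| = -22.9 dB, ∠L = 34.3°

|j1.29| = 1.29
|j1.29 + 1.1| = √(1.29² + 1.1²) = 1.695
|j1.29 + 12| = √(1.29² + 12²) = 12.07
|L(j1.29)| = 1.14 × 1.29 / (1.695 × 12.07) = 0.071873
20 log₁₀(0.071873) = -22.87 dB
∠(j1.29) = 90.00°
∠(j1.29 + 1.1) = arctan(1.29/1.1) = 49.55°
∠(j1.29 + 12) = arctan(1.29/12) = 6.14°
∠L(j1.29) = 90.00° − (49.55° + 6.14°) = 34.32°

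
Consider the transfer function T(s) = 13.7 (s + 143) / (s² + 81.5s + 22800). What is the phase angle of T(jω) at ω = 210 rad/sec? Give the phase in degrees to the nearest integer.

-85°

∠(j210 + 143) = arctan(210/143) = 55.75°
∠[(j210)² + 81.5(j210) + 22800] = ∠[-21300 + j17115] = 141.22°
∠T(j210) = 55.75° − 141.22° = -85.47°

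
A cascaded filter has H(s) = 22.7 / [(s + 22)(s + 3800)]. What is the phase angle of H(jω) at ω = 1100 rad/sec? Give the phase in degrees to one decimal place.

∠(j1100 + 22) = arctan(1100/22) = 88.85°
∠(j1100 + 3800) = arctan(1100/3800) = 16.14°
∠H(j1100) = − (88.85° + 16.14°) = -105.00°

-105.0 deg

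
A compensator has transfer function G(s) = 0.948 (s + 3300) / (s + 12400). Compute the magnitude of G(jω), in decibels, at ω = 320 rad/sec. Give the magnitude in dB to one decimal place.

|j320 + 3300| = √(320² + 3300²) = 3315
|j320 + 12400| = √(320² + 12400²) = 1.24e+04
|G(j320)| = 0.948 × 3315 / 1.24e+04 = 0.25339
20 log₁₀(0.25339) = -11.92 dB

-11.9 dB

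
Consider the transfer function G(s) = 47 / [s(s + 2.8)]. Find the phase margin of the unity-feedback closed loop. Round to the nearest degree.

Gain crossover: |G(jω)| = 1 at ω ≈ 6.58 rad s⁻¹.
∠G(j6.58) = −90° − arctan(6.58/2.8) ≈ -156.94°
PM = 180° + (-156.94°) = 23.06°

23 deg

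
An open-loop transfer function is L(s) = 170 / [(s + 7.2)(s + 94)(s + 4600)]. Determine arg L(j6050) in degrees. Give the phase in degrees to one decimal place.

-231.8°

∠(j6050 + 7.2) = arctan(6050/7.2) = 89.93°
∠(j6050 + 94) = arctan(6050/94) = 89.11°
∠(j6050 + 4600) = arctan(6050/4600) = 52.75°
∠L(j6050) = − (89.93° + 89.11° + 52.75°) = -231.79°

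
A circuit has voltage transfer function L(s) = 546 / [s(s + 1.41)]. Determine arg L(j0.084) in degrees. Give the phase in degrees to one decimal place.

-93.4°

∠(j0.084 + 1.41) = arctan(0.084/1.41) = 3.41°
∠(j0.084) = 90.00°
∠L(j0.084) = − (3.41° + 90.00°) = -93.41°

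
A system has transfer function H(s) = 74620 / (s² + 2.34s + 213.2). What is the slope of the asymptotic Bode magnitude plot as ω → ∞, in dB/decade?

-40 dB/decade

With 0 zeros and 2 poles, the high-frequency asymptotic slope is 20 × (0 − 2) = -40 dB/decade.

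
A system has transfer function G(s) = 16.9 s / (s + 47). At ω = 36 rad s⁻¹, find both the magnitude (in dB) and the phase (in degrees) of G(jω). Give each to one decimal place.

|G| = 20.2 dB, ∠G = 52.5°

|j36| = 36
|j36 + 47| = √(36² + 47²) = 59.2
|G(j36)| = 16.9 × 36 / 59.2 = 10.276
20 log₁₀(10.276) = 20.24 dB
∠(j36) = 90.00°
∠(j36 + 47) = arctan(36/47) = 37.45°
∠G(j36) = 90.00° − 37.45° = 52.55°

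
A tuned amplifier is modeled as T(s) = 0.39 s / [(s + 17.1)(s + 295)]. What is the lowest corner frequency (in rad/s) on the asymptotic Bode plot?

17.1 rad/s

Break frequencies occur at each pole and zero magnitude: 17.1 rad/s, 295 rad/s.
The lowest is 17.1 rad/s.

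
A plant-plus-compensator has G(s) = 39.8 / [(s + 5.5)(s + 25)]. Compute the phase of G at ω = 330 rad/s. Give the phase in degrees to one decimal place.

-174.7°

∠(j330 + 5.5) = arctan(330/5.5) = 89.05°
∠(j330 + 25) = arctan(330/25) = 85.67°
∠G(j330) = − (89.05° + 85.67°) = -174.71°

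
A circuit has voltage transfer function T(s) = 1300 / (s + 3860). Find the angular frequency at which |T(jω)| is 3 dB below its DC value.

3860 rad/s

For a single-pole low-pass, the −3 dB point is at the pole: ω = 3860 rad/s.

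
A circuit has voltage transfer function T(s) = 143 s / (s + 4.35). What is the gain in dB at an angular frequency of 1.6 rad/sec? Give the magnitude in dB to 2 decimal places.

33.87 dB

|j1.6| = 1.6
|j1.6 + 4.35| = √(1.6² + 4.35²) = 4.635
|T(j1.6)| = 143 × 1.6 / 4.635 = 49.364
20 log₁₀(49.364) = 33.868 dB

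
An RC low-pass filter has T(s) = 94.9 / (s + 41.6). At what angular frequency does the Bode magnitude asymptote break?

The single real pole at s = −41.6 gives a corner at ω = 41.6 rad/s.

41.6 rad/s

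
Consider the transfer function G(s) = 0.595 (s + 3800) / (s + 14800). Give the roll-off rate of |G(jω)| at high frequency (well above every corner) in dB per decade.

0 dB/decade

With 1 zero and 1 pole, the high-frequency asymptotic slope is 20 × (1 − 1) = 0 dB/decade.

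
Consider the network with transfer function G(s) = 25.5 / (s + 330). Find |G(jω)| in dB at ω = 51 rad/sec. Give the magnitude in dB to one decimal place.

|j51 + 330| = √(51² + 330²) = 333.9
|G(j51)| = 25.5 / 333.9 = 0.076366
20 log₁₀(0.076366) = -22.34 dB

-22.3 dB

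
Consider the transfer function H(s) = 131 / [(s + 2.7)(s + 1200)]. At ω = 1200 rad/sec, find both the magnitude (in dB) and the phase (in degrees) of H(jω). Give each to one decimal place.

|j1200 + 2.7| = √(1200² + 2.7²) = 1200
|j1200 + 1200| = √(1200² + 1200²) = 1697
|H(j1200)| = 131 / (1200 × 1697) = 6.4327e-05
20 log₁₀(6.4327e-05) = -83.83 dB
∠(j1200 + 2.7) = arctan(1200/2.7) = 89.87°
∠(j1200 + 1200) = arctan(1200/1200) = 45.00°
∠H(j1200) = − (89.87° + 45.00°) = -134.87°

|H| = -83.8 dB, ∠H = -134.9 deg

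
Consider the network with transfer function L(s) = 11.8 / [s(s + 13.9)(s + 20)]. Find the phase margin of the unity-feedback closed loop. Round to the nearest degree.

90°

Gain crossover: |L(jω)| = 1 at ω ≈ 0.0424 rad/sec.
∠L(j0.0424) = −90° − arctan(0.0424/13.9) − arctan(0.0424/20) ≈ -90.30°
PM = 180° + (-90.30°) = 89.70°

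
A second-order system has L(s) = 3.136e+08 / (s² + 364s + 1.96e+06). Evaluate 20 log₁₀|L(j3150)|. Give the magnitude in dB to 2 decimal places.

|(j3150)² + 364(j3150) + 1.96e+06| = |-7.9625e+06 + j1.1466e+06| = 8.045e+06
|L(j3150)| = 3.136e+08 / 8.045e+06 = 38.983
20 log₁₀(38.983) = 31.817 dB

31.82 dB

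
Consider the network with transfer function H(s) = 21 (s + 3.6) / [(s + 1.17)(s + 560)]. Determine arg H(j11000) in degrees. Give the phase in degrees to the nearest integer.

-87°

∠(j11000 + 3.6) = arctan(11000/3.6) = 89.98°
∠(j11000 + 1.17) = arctan(11000/1.17) = 89.99°
∠(j11000 + 560) = arctan(11000/560) = 87.09°
∠H(j11000) = 89.98° − (89.99° + 87.09°) = -87.10°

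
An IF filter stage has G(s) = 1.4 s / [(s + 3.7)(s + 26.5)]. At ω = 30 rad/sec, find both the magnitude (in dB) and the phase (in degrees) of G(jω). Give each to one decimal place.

|G| = -29.2 dB, ∠G = -41.5°

|j30| = 30
|j30 + 3.7| = √(30² + 3.7²) = 30.23
|j30 + 26.5| = √(30² + 26.5²) = 40.03
|G(j30)| = 1.4 × 30 / (30.23 × 40.03) = 0.034712
20 log₁₀(0.034712) = -29.19 dB
∠(j30) = 90.00°
∠(j30 + 3.7) = arctan(30/3.7) = 82.97°
∠(j30 + 26.5) = arctan(30/26.5) = 48.54°
∠G(j30) = 90.00° − (82.97° + 48.54°) = -41.51°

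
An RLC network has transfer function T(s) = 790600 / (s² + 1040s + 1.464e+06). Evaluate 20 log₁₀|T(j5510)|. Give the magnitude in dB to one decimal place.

|(j5510)² + 1040(j5510) + 1.464e+06| = |-2.8896e+07 + j5.7304e+06| = 2.946e+07
|T(j5510)| = 790600 / 2.946e+07 = 0.026837
20 log₁₀(0.026837) = -31.43 dB

-31.4 dB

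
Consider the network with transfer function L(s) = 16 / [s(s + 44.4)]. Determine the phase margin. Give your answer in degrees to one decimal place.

89.5°

Gain crossover: |L(jω)| = 1 at ω ≈ 0.36 rad/s.
∠L(j0.36) = −90° − arctan(0.36/44.4) ≈ -90.46°
PM = 180° + (-90.46°) = 89.54°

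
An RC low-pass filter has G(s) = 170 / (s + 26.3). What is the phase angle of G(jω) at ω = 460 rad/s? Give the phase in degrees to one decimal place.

-86.7 deg

∠(j460 + 26.3) = arctan(460/26.3) = 86.73°
∠G(j460) = −86.73° = -86.73°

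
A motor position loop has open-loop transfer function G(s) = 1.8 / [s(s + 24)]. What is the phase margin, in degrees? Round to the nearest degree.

Gain crossover: |G(jω)| = 1 at ω ≈ 0.075 rad/s.
∠G(j0.075) = −90° − arctan(0.075/24) ≈ -90.18°
PM = 180° + (-90.18°) = 89.82°

90°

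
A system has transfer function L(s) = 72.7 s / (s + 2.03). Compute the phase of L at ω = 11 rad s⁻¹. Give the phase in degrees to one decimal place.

10.5°

∠(j11) = 90.00°
∠(j11 + 2.03) = arctan(11/2.03) = 79.54°
∠L(j11) = 90.00° − 79.54° = 10.46°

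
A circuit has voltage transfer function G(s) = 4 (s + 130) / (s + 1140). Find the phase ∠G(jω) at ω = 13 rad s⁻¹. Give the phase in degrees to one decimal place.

5.1°

∠(j13 + 130) = arctan(13/130) = 5.71°
∠(j13 + 1140) = arctan(13/1140) = 0.65°
∠G(j13) = 5.71° − 0.65° = 5.06°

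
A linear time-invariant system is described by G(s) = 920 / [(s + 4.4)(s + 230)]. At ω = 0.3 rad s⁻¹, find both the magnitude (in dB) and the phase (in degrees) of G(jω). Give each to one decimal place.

|j0.3 + 4.4| = √(0.3² + 4.4²) = 4.41
|j0.3 + 230| = √(0.3² + 230²) = 230
|G(j0.3)| = 920 / (4.41 × 230) = 0.90698
20 log₁₀(0.90698) = -0.85 dB
∠(j0.3 + 4.4) = arctan(0.3/4.4) = 3.90°
∠(j0.3 + 230) = arctan(0.3/230) = 0.07°
∠G(j0.3) = − (3.90° + 0.07°) = -3.98°

|G| = -0.8 dB, ∠G = -4.0°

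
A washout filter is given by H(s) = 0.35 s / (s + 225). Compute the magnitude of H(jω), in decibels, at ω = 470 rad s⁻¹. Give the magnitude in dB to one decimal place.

-10.0 dB

|j470| = 470
|j470 + 225| = √(470² + 225²) = 521.1
|H(j470)| = 0.35 × 470 / 521.1 = 0.31569
20 log₁₀(0.31569) = -10.01 dB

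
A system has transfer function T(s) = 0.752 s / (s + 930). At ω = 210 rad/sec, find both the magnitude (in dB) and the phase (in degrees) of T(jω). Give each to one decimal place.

|j210| = 210
|j210 + 930| = √(210² + 930²) = 953.4
|T(j210)| = 0.752 × 210 / 953.4 = 0.16564
20 log₁₀(0.16564) = -15.62 dB
∠(j210) = 90.00°
∠(j210 + 930) = arctan(210/930) = 12.72°
∠T(j210) = 90.00° − 12.72° = 77.28°

|T| = -15.6 dB, ∠T = 77.3°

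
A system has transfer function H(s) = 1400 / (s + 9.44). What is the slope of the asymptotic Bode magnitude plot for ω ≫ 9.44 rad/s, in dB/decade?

With 0 zeros and 1 pole, the high-frequency asymptotic slope is 20 × (0 − 1) = -20 dB/decade.

-20 dB/decade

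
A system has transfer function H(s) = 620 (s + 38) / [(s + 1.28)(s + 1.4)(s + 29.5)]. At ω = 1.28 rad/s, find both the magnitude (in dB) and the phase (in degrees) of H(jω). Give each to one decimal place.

|H| = 47.3 dB, ∠H = -88.0°

|j1.28 + 38| = √(1.28² + 38²) = 38.02
|j1.28 + 1.28| = √(1.28² + 1.28²) = 1.81
|j1.28 + 1.4| = √(1.28² + 1.4²) = 1.897
|j1.28 + 29.5| = √(1.28² + 29.5²) = 29.53
|H(j1.28)| = 620 × 38.02 / (1.81 × 1.897 × 29.53) = 232.49
20 log₁₀(232.49) = 47.33 dB
∠(j1.28 + 38) = arctan(1.28/38) = 1.93°
∠(j1.28 + 1.28) = arctan(1.28/1.28) = 45.00°
∠(j1.28 + 1.4) = arctan(1.28/1.4) = 42.44°
∠(j1.28 + 29.5) = arctan(1.28/29.5) = 2.48°
∠H(j1.28) = 1.93° − (45.00° + 42.44° + 2.48°) = -87.99°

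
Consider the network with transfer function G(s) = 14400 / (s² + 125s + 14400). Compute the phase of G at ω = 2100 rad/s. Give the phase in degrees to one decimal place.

∠[(j2100)² + 125(j2100) + 14400] = ∠[-4.3956e+06 + j2.625e+05] = 176.58°
∠G(j2100) = −176.58° = -176.58°

-176.6°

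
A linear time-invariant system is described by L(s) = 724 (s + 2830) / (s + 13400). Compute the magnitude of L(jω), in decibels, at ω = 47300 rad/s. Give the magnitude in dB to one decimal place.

56.9 dB

|j47300 + 2830| = √(47300² + 2830²) = 4.738e+04
|j47300 + 13400| = √(47300² + 13400²) = 4.916e+04
|L(j47300)| = 724 × 4.738e+04 / 4.916e+04 = 697.83
20 log₁₀(697.83) = 56.88 dB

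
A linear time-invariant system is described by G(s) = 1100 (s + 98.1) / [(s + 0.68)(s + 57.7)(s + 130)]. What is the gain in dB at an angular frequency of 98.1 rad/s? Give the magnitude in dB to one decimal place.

|j98.1 + 98.1| = √(98.1² + 98.1²) = 138.7
|j98.1 + 0.68| = √(98.1² + 0.68²) = 98.1
|j98.1 + 57.7| = √(98.1² + 57.7²) = 113.8
|j98.1 + 130| = √(98.1² + 130²) = 162.9
|G(j98.1)| = 1100 × 138.7 / (98.1 × 113.8 × 162.9) = 0.083926
20 log₁₀(0.083926) = -21.52 dB

-21.5 dB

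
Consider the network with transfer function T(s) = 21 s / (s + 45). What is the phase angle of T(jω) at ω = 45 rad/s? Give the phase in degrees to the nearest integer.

∠(j45) = 90.00°
∠(j45 + 45) = arctan(45/45) = 45.00°
∠T(j45) = 90.00° − 45.00° = 45.00°

45°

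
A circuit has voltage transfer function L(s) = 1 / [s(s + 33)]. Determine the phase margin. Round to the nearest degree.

Gain crossover: |L(jω)| = 1 at ω ≈ 0.0303 rad/s.
∠L(j0.0303) = −90° − arctan(0.0303/33) ≈ -90.05°
PM = 180° + (-90.05°) = 89.95°

90°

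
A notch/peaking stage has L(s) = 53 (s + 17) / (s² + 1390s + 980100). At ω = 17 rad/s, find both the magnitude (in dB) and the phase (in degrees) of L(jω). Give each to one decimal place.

|L| = -57.7 dB, ∠L = 43.6°

|j17 + 17| = √(17² + 17²) = 24.04
|(j17)² + 1390(j17) + 980100| = |9.7981e+05 + j23630| = 9.801e+05
|L(j17)| = 53 × 24.04 / 9.801e+05 = 0.0013001
20 log₁₀(0.0013001) = -57.72 dB
∠(j17 + 17) = arctan(17/17) = 45.00°
∠[(j17)² + 1390(j17) + 980100] = ∠[9.7981e+05 + j23630] = 1.38°
∠L(j17) = 45.00° − 1.38° = 43.62°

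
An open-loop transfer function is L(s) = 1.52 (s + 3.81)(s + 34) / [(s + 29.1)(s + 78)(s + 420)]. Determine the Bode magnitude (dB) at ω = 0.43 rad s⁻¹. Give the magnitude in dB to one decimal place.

-73.6 dB

|j0.43 + 3.81| = √(0.43² + 3.81²) = 3.834
|j0.43 + 34| = √(0.43² + 34²) = 34
|j0.43 + 29.1| = √(0.43² + 29.1²) = 29.1
|j0.43 + 78| = √(0.43² + 78²) = 78
|j0.43 + 420| = √(0.43² + 420²) = 420
|L(j0.43)| = 1.52 × 3.834 × 34 / (29.1 × 78 × 420) = 0.00020784
20 log₁₀(0.00020784) = -73.65 dB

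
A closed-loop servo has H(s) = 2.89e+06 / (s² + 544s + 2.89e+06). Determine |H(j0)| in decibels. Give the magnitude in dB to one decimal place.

H(0) = 2.89e+06 / 2.89e+06 = 1
20 log₁₀(1) = 0.00 dB

0.0 dB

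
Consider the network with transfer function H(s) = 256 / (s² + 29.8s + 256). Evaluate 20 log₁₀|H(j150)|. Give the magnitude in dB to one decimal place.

-39.0 dB

|(j150)² + 29.8(j150) + 256| = |-22244 + j4470| = 2.269e+04
|H(j150)| = 256 / 2.269e+04 = 0.011283
20 log₁₀(0.011283) = -38.95 dB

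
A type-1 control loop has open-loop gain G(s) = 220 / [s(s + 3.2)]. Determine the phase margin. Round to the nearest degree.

12°

Gain crossover: |G(jω)| = 1 at ω ≈ 14.7 rad/s.
∠G(j14.7) = −90° − arctan(14.7/3.2) ≈ -167.69°
PM = 180° + (-167.69°) = 12.31°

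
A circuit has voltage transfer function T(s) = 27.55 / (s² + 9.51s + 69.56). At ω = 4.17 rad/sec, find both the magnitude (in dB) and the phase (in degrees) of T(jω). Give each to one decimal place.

|(j4.17)² + 9.51(j4.17) + 69.56| = |52.171 + j39.657| = 65.53
|T(j4.17)| = 27.55 / 65.53 = 0.4204
20 log₁₀(0.4204) = -7.53 dB
∠[(j4.17)² + 9.51(j4.17) + 69.56] = ∠[52.171 + j39.657] = 37.24°
∠T(j4.17) = −37.24° = -37.24°

|T| = -7.5 dB, ∠T = -37.2°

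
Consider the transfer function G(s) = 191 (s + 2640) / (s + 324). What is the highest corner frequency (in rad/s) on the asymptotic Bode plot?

2640 rad/s

Break frequencies occur at each pole and zero magnitude: 324 rad/s, 2640 rad/s.
The highest is 2640 rad/s.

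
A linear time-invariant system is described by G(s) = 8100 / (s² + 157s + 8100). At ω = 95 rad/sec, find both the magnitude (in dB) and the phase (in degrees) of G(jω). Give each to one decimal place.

|(j95)² + 157(j95) + 8100| = |-925 + j14915| = 1.494e+04
|G(j95)| = 8100 / 1.494e+04 = 0.54204
20 log₁₀(0.54204) = -5.32 dB
∠[(j95)² + 157(j95) + 8100] = ∠[-925 + j14915] = 93.55°
∠G(j95) = −93.55° = -93.55°

|G| = -5.3 dB, ∠G = -93.5 deg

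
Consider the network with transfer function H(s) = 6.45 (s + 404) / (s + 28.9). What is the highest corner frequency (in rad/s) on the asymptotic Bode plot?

Break frequencies occur at each pole and zero magnitude: 28.9 rad/s, 404 rad/s.
The highest is 404 rad/s.

404 rad/s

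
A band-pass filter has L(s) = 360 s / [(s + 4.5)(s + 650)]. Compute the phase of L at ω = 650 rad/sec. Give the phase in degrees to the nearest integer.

-45°

∠(j650) = 90.00°
∠(j650 + 4.5) = arctan(650/4.5) = 89.60°
∠(j650 + 650) = arctan(650/650) = 45.00°
∠L(j650) = 90.00° − (89.60° + 45.00°) = -44.60°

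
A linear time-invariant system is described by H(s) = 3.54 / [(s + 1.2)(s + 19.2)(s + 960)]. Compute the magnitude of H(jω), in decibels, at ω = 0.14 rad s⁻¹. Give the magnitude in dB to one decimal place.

-76.0 dB

|j0.14 + 1.2| = √(0.14² + 1.2²) = 1.208
|j0.14 + 19.2| = √(0.14² + 19.2²) = 19.2
|j0.14 + 960| = √(0.14² + 960²) = 960
|H(j0.14)| = 3.54 / (1.208 × 19.2 × 960) = 0.00015897
20 log₁₀(0.00015897) = -75.97 dB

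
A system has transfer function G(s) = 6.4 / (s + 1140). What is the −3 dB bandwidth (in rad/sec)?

For a single-pole low-pass, the −3 dB point is at the pole: ω = 1140 rad/sec.

1140 rad/sec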